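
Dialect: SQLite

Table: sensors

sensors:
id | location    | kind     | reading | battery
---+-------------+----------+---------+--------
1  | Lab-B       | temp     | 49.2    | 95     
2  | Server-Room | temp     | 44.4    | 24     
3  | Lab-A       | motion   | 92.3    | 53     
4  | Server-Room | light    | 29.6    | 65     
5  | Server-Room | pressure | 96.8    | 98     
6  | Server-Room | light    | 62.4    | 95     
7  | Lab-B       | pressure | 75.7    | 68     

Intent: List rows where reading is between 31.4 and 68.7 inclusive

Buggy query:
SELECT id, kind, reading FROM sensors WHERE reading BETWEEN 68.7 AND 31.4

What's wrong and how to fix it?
Bug: BETWEEN expects the lower bound first; with 68.7 AND 31.4 the range is empty

Fix: Write BETWEEN 31.4 AND 68.7

Corrected query:
SELECT id, kind, reading FROM sensors WHERE reading BETWEEN 31.4 AND 68.7

Result:
id | kind  | reading
---+-------+--------
1  | temp  | 49.2   
2  | temp  | 44.4   
6  | light | 62.4   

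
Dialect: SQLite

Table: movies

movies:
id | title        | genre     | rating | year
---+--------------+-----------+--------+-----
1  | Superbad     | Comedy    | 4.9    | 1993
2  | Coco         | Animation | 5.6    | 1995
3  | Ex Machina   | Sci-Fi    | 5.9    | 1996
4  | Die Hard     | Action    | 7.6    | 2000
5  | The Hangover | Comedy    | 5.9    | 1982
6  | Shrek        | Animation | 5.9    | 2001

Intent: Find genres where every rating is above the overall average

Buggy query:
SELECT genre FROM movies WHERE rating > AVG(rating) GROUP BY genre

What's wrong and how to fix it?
Bug: WHERE evaluates per row before aggregation, so AVG() is unavailable

Fix: Compute the overall average in a scalar subquery and compare each group's MIN against it in HAVING

Corrected query:
SELECT genre FROM movies GROUP BY genre HAVING MIN(rating) > (SELECT AVG(rating) FROM movies)

Result:
genre 
------
Action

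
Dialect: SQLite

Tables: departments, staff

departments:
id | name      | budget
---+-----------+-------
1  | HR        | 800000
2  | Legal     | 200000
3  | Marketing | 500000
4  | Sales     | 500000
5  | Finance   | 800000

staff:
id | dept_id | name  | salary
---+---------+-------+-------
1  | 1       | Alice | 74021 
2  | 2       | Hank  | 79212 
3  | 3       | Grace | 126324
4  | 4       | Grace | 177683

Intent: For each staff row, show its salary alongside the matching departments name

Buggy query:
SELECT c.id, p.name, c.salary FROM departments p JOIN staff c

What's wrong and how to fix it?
Bug: JOIN with no ON clause produces a cartesian product; every staff row pairs with every departments row

Fix: Specify the join condition linking the foreign key to the parent id

Corrected query:
SELECT c.id, p.name, c.salary FROM departments p JOIN staff c ON c.dept_id = p.id

Result:
id | name      | salary
---+-----------+-------
1  | HR        | 74021 
2  | Legal     | 79212 
3  | Marketing | 126324
4  | Sales     | 177683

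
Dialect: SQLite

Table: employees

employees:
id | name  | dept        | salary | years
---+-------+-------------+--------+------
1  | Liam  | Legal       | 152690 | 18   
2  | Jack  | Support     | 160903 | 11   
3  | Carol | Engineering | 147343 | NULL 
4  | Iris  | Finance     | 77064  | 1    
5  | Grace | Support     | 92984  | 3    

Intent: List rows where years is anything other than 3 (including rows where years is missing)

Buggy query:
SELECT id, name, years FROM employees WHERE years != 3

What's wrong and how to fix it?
Bug: 'years != 3' is unknown when years is NULL, so NULL rows are silently excluded

Fix: Handle NULL separately with IS NULL alongside the inequality

Corrected query:
SELECT id, name, years FROM employees WHERE years != 3 OR years IS NULL

Result:
id | name  | years
---+-------+------
1  | Liam  | 18   
2  | Jack  | 11   
3  | Carol | NULL 
4  | Iris  | 1    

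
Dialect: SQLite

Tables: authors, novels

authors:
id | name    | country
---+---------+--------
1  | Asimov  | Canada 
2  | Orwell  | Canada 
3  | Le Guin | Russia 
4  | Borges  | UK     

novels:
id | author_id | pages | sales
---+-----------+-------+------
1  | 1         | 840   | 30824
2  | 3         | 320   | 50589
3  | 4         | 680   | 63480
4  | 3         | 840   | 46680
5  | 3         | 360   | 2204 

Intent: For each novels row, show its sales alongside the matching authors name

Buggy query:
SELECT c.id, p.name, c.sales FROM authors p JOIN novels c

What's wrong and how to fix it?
Bug: JOIN with no ON clause produces a cartesian product; every novels row pairs with every authors row

Fix: Specify the join condition linking the foreign key to the parent id

Corrected query:
SELECT c.id, p.name, c.sales FROM authors p JOIN novels c ON c.author_id = p.id

Result:
id | name    | sales
---+---------+------
1  | Asimov  | 30824
2  | Le Guin | 50589
3  | Borges  | 63480
4  | Le Guin | 46680
5  | Le Guin | 2204 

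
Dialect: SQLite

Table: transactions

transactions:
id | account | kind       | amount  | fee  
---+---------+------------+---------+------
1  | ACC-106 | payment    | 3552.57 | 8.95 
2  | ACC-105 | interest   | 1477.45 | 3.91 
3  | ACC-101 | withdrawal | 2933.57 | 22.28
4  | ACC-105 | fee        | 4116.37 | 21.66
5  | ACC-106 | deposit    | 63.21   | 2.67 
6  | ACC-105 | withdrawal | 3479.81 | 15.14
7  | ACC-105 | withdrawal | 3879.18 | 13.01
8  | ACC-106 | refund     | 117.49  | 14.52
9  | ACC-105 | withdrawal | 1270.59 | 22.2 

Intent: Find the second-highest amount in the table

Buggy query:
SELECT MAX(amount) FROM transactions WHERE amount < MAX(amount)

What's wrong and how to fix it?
Bug: MAX(amount) on the right of the comparison is an aggregate-in-WHERE error

Fix: Compute the overall MAX in a subquery, then take MAX of rows below it

Corrected query:
SELECT MAX(amount) FROM transactions WHERE amount < (SELECT MAX(amount) FROM transactions)

Result:
MAX(amount)
-----------
3879.18    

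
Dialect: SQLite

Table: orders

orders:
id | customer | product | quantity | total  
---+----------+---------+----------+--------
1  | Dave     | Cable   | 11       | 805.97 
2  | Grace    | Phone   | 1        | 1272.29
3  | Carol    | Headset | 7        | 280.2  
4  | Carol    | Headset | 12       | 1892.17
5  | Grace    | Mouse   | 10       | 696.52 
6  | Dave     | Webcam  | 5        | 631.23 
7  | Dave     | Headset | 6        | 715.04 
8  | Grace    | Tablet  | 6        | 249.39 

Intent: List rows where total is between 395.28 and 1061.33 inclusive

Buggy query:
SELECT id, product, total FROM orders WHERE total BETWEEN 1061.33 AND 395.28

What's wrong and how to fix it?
Bug: BETWEEN expects the lower bound first; with 1061.33 AND 395.28 the range is empty

Fix: Swap the bounds so the smaller value comes first

Corrected query:
SELECT id, product, total FROM orders WHERE total BETWEEN 395.28 AND 1061.33

Result:
id | product | total 
---+---------+-------
1  | Cable   | 805.97
5  | Mouse   | 696.52
6  | Webcam  | 631.23
7  | Headset | 715.04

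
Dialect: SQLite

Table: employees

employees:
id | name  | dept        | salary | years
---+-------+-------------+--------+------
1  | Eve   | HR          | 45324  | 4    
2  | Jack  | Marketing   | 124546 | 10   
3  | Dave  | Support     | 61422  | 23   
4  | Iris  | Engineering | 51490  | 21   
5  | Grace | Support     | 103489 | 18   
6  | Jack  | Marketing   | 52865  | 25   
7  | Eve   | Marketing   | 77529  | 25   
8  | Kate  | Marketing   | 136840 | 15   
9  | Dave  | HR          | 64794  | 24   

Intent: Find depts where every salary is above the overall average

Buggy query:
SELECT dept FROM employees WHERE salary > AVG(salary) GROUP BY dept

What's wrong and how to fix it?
Bug: WHERE evaluates per row before aggregation, so AVG() is unavailable

Fix: Compute the overall average in a scalar subquery and compare each group's MIN against it in HAVING

Corrected query:
SELECT dept FROM employees GROUP BY dept HAVING MIN(salary) > (SELECT AVG(salary) FROM employees)

Result:
(no rows)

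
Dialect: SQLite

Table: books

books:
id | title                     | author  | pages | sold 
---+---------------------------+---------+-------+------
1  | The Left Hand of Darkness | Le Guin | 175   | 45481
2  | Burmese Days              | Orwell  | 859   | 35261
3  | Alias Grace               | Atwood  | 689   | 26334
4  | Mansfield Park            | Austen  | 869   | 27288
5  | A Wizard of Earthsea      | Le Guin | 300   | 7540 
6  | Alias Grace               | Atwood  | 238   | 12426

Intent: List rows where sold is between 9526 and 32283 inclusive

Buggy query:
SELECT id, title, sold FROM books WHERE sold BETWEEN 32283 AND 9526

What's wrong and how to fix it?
Bug: BETWEEN expects the lower bound first; with 32283 AND 9526 the range is empty

Fix: Write BETWEEN 9526 AND 32283

Corrected query:
SELECT id, title, sold FROM books WHERE sold BETWEEN 9526 AND 32283

Result:
id | title          | sold 
---+----------------+------
3  | Alias Grace    | 26334
4  | Mansfield Park | 27288
6  | Alias Grace    | 12426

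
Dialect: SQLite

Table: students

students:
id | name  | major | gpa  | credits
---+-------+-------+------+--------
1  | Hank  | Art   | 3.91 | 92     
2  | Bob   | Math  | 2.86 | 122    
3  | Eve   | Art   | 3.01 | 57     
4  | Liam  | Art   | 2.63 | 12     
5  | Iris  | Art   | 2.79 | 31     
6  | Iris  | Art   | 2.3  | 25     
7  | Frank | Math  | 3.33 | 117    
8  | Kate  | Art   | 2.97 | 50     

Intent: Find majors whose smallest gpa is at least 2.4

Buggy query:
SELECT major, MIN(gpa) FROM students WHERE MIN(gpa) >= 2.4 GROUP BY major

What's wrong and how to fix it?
Bug: MIN() in WHERE is a misuse of aggregate

Fix: Replace WHERE with HAVING after the GROUP BY

Corrected query:
SELECT major, MIN(gpa) FROM students GROUP BY major HAVING MIN(gpa) >= 2.4

Result:
major | MIN(gpa)
------+---------
Math  | 2.86    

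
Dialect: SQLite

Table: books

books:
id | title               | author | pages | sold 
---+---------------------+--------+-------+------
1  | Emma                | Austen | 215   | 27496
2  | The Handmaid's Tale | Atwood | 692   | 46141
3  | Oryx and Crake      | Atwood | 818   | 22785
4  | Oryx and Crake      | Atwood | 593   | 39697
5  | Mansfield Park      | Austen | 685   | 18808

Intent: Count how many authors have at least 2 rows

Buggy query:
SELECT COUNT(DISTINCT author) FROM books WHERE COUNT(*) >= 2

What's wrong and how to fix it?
Bug: WHERE filters individual rows, not groups, so a group-level COUNT is invalid there

Fix: Group first with HAVING COUNT(*) >= 2, then COUNT the resulting groups

Corrected query:
SELECT COUNT(*) FROM (SELECT author FROM books GROUP BY author HAVING COUNT(*) >= 2)

Result:
COUNT(*)
--------
2       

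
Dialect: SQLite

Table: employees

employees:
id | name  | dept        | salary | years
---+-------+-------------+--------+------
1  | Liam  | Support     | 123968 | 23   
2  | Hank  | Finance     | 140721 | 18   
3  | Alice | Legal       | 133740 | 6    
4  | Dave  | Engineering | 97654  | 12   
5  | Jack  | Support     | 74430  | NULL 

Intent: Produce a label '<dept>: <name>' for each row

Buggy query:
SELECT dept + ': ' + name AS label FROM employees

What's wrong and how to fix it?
Bug: '+' is numeric addition; on text columns SQLite converts them to 0 instead of concatenating

Fix: Use the || operator for string concatenation

Corrected query:
SELECT dept || ': ' || name AS label FROM employees

Result:
label            
-----------------
Support: Liam    
Finance: Hank    
Legal: Alice     
Engineering: Dave
Support: Jack    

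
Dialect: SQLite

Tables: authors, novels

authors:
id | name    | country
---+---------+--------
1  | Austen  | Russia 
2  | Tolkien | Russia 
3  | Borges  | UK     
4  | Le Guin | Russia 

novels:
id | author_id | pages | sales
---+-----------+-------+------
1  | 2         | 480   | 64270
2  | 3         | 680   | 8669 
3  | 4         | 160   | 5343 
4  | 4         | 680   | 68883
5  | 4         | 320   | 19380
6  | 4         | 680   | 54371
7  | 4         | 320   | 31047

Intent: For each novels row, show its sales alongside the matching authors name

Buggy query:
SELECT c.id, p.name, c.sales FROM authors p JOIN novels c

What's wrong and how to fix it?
Bug: JOIN with no ON clause produces a cartesian product; every novels row pairs with every authors row

Fix: Specify the join condition linking the foreign key to the parent id

Corrected query:
SELECT c.id, p.name, c.sales FROM authors p JOIN novels c ON c.author_id = p.id

Result:
id | name    | sales
---+---------+------
1  | Tolkien | 64270
2  | Borges  | 8669 
3  | Le Guin | 5343 
4  | Le Guin | 68883
5  | Le Guin | 19380
6  | Le Guin | 54371
7  | Le Guin | 31047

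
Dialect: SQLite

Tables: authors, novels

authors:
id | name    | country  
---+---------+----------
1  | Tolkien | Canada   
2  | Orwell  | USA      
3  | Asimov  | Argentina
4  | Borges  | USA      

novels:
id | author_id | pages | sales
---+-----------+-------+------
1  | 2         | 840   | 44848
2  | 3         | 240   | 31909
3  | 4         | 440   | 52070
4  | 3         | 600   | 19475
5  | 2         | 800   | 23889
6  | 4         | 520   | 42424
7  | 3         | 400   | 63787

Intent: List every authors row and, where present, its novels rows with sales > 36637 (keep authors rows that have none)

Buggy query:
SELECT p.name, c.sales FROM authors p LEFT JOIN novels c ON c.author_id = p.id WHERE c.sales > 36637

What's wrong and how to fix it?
Bug: A WHERE condition on the right-hand table after LEFT JOIN drops unmatched parents

Fix: Move the right-table condition into the ON clause so unmatched parents are kept

Corrected query:
SELECT p.name, c.sales FROM authors p LEFT JOIN novels c ON c.author_id = p.id AND c.sales > 36637

Result:
name    | sales
--------+------
Tolkien | NULL 
Orwell  | 44848
Asimov  | 63787
Borges  | 42424
Borges  | 52070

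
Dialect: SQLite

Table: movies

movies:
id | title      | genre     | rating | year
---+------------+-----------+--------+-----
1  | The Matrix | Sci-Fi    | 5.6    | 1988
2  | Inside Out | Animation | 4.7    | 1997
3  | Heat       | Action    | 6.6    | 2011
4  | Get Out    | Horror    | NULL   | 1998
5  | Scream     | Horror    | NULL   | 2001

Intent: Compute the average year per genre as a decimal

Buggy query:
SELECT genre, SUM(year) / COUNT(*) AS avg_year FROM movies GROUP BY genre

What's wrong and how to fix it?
Bug: Both operands are integers, so '/' performs integer division and truncates

Fix: Multiply by 1.0 (or CAST to REAL) to force floating-point division

Corrected query:
SELECT genre, SUM(year) * 1.0 / COUNT(*) AS avg_year FROM movies GROUP BY genre

Result:
genre     | avg_year
----------+---------
Action    | 2011    
Animation | 1997    
Horror    | 1999.5  
Sci-Fi    | 1988    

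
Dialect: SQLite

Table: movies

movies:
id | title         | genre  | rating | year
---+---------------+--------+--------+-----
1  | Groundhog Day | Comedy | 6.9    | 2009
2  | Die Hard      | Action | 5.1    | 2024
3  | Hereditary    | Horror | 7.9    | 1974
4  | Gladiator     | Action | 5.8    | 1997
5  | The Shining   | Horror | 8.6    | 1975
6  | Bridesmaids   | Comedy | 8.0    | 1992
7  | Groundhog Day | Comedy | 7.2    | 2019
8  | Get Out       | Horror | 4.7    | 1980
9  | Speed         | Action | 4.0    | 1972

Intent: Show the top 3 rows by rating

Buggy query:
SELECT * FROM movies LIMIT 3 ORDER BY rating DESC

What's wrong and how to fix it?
Bug: ORDER BY cannot follow LIMIT; LIMIT is the final clause

Fix: Swap the clauses: ORDER BY first, then LIMIT

Corrected query:
SELECT * FROM movies ORDER BY rating DESC LIMIT 3

Result:
id | title       | genre  | rating | year
---+-------------+--------+--------+-----
5  | The Shining | Horror | 8.6    | 1975
6  | Bridesmaids | Comedy | 8      | 1992
3  | Hereditary  | Horror | 7.9    | 1974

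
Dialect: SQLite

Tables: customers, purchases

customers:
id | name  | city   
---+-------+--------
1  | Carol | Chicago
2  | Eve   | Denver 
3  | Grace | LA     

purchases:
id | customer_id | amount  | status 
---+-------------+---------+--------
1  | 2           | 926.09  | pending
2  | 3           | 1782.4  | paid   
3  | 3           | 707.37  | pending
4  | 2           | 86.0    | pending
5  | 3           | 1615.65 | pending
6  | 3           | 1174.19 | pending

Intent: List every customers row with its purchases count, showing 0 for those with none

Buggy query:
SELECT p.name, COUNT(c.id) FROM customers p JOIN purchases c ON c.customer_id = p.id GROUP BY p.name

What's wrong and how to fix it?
Bug: An inner join excludes parents with zero children

Fix: Switch to LEFT JOIN to retain unmatched parent rows

Corrected query:
SELECT p.name, COUNT(c.id) FROM customers p LEFT JOIN purchases c ON c.customer_id = p.id GROUP BY p.name

Result:
name  | COUNT(c.id)
------+------------
Carol | 0          
Eve   | 2          
Grace | 4          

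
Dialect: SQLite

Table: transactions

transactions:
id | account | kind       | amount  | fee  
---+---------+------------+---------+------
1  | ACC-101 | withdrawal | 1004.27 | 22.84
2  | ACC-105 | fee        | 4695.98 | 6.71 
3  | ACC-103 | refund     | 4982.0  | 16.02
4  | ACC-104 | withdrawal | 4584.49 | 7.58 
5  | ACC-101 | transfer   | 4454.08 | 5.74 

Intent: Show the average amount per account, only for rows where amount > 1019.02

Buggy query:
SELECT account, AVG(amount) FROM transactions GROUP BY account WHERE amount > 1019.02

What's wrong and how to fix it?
Bug: WHERE cannot follow GROUP BY

Fix: Place WHERE between FROM and GROUP BY

Corrected query:
SELECT account, AVG(amount) FROM transactions WHERE amount > 1019.02 GROUP BY account

Result:
account | AVG(amount)
--------+------------
ACC-101 | 4454.08    
ACC-103 | 4982       
ACC-104 | 4584.49    
ACC-105 | 4695.98    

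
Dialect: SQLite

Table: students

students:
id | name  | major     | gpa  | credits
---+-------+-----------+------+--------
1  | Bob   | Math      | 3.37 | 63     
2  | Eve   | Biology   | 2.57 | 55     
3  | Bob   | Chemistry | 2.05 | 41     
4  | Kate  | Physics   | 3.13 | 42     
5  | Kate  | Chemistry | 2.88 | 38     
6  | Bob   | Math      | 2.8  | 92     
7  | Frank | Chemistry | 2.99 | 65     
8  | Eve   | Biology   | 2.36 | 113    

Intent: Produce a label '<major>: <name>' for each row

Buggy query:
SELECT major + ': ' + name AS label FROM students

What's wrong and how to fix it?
Bug: '+' is numeric addition; on text columns SQLite converts them to 0 instead of concatenating

Fix: Use the || operator for string concatenation

Corrected query:
SELECT major || ': ' || name AS label FROM students

Result:
label           
----------------
Math: Bob       
Biology: Eve    
Chemistry: Bob  
Physics: Kate   
Chemistry: Kate 
Math: Bob       
Chemistry: Frank
Biology: Eve    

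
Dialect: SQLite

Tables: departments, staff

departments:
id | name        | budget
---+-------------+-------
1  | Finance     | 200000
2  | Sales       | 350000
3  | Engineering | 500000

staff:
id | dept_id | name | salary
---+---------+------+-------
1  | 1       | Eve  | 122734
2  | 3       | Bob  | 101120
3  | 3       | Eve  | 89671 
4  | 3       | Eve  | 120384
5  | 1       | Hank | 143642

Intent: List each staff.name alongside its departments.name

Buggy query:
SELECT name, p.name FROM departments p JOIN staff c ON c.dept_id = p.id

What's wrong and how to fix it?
Bug: Both tables have a 'name' column; the unqualified reference is ambiguous

Fix: Qualify the column with its table alias (c.name)

Corrected query:
SELECT c.name, p.name FROM departments p JOIN staff c ON c.dept_id = p.id

Result:
name | name       
-----+------------
Eve  | Finance    
Bob  | Engineering
Eve  | Engineering
Eve  | Engineering
Hank | Finance    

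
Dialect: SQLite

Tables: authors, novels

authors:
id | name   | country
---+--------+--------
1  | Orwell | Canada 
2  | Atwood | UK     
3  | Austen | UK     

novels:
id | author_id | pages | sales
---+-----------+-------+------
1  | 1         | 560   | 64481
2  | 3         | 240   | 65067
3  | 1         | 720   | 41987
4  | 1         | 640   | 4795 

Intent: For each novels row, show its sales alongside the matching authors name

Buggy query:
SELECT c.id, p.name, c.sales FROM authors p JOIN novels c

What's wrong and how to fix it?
Bug: Missing join condition: each novels row is matched to all authors rows instead of just its own

Fix: Specify the join condition linking the foreign key to the parent id

Corrected query:
SELECT c.id, p.name, c.sales FROM authors p JOIN novels c ON c.author_id = p.id

Result:
id | name   | sales
---+--------+------
1  | Orwell | 64481
2  | Austen | 65067
3  | Orwell | 41987
4  | Orwell | 4795 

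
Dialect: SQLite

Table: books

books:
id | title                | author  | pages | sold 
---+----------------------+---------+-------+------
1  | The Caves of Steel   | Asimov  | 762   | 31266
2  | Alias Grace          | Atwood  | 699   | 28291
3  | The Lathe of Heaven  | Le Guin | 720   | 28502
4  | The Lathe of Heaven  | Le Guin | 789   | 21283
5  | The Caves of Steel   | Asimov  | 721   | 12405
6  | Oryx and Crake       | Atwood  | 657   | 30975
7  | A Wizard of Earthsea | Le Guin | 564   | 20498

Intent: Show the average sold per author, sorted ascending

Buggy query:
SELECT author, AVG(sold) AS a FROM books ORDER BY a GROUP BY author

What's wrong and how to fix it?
Bug: GROUP BY must precede ORDER BY

Fix: Reorder: SELECT … FROM … GROUP BY … ORDER BY …

Corrected query:
SELECT author, AVG(sold) AS a FROM books GROUP BY author ORDER BY a

Result:
author  | a           
--------+-------------
Asimov  | 21835.5     
Le Guin | 23427.666667
Atwood  | 29633       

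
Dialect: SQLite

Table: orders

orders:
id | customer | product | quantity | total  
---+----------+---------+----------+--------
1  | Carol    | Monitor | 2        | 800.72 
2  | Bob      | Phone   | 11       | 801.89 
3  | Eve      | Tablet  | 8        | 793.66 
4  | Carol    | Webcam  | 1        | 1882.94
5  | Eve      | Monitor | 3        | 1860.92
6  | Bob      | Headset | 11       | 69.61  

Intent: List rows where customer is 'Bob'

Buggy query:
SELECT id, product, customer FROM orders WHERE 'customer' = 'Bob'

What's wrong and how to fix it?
Bug: 'customer' in single quotes is a string literal, not the column; the comparison is literal-vs-literal and never true

Fix: Remove the quotes around the column name (or use double quotes for an identifier)

Corrected query:
SELECT id, product, customer FROM orders WHERE customer = 'Bob'

Result:
id | product | customer
---+---------+---------
2  | Phone   | Bob     
6  | Headset | Bob     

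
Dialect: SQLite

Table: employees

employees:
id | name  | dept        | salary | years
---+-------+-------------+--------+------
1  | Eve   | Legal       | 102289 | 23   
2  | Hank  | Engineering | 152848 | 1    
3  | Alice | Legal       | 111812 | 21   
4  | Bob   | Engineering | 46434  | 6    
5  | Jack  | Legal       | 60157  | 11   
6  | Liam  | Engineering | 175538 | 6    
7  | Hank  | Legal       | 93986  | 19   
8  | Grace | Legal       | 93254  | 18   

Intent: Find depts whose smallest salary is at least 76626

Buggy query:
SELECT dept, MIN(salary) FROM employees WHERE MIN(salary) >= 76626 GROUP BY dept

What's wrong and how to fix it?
Bug: Aggregates like MIN are computed per group after WHERE runs

Fix: Use HAVING for the per-group MIN condition

Corrected query:
SELECT dept, MIN(salary) FROM employees GROUP BY dept HAVING MIN(salary) >= 76626

Result:
(no rows)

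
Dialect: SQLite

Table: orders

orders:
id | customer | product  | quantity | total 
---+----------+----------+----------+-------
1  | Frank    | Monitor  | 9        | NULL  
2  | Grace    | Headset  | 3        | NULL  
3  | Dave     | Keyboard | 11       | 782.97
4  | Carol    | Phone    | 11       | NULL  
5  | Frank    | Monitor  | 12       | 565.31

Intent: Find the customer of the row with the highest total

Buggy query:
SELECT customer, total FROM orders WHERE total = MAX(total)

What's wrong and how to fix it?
Bug: MAX(total) is an aggregate and cannot be used directly in WHERE

Fix: Wrap MAX in a scalar subquery so WHERE compares against a single value

Corrected query:
SELECT customer, total FROM orders WHERE total = (SELECT MAX(total) FROM orders)

Result:
customer | total 
---------+-------
Dave     | 782.97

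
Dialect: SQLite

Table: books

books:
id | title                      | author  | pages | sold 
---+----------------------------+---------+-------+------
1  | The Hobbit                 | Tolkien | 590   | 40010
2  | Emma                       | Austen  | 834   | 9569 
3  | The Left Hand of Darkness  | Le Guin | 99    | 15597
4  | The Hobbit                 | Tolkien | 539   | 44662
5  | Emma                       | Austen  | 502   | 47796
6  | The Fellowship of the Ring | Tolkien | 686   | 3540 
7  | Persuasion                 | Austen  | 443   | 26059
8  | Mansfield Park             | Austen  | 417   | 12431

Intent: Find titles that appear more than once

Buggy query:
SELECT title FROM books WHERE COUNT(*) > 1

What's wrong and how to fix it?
Bug: WHERE can't reference COUNT(*); aggregates are computed after WHERE

Fix: Group first, then use HAVING for the count condition

Corrected query:
SELECT title FROM books GROUP BY title HAVING COUNT(*) > 1

Result:
title     
----------
Emma      
The Hobbit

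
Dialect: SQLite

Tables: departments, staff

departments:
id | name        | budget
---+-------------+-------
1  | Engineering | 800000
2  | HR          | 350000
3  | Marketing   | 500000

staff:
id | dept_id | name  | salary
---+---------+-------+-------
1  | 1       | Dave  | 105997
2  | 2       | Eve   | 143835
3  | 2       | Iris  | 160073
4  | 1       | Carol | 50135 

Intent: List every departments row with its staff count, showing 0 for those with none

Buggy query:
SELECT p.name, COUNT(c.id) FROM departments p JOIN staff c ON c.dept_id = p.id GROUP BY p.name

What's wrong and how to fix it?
Bug: INNER JOIN drops departments rows that have no matching staff rows

Fix: Switch to LEFT JOIN to retain unmatched parent rows

Corrected query:
SELECT p.name, COUNT(c.id) FROM departments p LEFT JOIN staff c ON c.dept_id = p.id GROUP BY p.name

Result:
name        | COUNT(c.id)
------------+------------
Engineering | 2          
HR          | 2          
Marketing   | 0          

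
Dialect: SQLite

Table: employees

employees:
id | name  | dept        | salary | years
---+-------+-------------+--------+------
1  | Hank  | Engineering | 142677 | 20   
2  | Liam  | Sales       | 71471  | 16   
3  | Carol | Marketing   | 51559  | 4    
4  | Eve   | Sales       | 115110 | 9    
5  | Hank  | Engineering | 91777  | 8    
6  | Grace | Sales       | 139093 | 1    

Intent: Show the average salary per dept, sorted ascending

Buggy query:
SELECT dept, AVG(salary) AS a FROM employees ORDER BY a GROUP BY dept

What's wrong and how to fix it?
Bug: ORDER BY appears before GROUP BY; SQL clause order requires GROUP BY first

Fix: Move ORDER BY to the end, after GROUP BY

Corrected query:
SELECT dept, AVG(salary) AS a FROM employees GROUP BY dept ORDER BY a

Result:
dept        | a     
------------+-------
Marketing   | 51559 
Sales       | 108558
Engineering | 117227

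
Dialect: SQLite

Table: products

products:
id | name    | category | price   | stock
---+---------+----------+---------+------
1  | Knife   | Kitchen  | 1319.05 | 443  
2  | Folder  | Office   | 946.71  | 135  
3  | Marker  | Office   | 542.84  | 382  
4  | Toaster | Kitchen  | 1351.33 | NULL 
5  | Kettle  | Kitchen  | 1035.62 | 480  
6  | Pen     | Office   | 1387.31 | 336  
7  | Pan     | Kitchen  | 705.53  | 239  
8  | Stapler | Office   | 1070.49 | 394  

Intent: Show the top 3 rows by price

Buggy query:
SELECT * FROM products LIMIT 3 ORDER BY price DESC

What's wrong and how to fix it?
Bug: LIMIT must come after ORDER BY

Fix: Swap the clauses: ORDER BY first, then LIMIT

Corrected query:
SELECT * FROM products ORDER BY price DESC LIMIT 3

Result:
id | name    | category | price   | stock
---+---------+----------+---------+------
6  | Pen     | Office   | 1387.31 | 336  
4  | Toaster | Kitchen  | 1351.33 | NULL 
1  | Knife   | Kitchen  | 1319.05 | 443  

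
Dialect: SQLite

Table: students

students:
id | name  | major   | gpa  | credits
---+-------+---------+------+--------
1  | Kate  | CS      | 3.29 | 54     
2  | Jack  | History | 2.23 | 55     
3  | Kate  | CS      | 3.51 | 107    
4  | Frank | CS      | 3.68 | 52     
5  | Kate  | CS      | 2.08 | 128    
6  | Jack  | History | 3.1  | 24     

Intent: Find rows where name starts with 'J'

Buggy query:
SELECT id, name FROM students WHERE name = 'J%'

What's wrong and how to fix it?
Bug: Wildcards only work with LIKE; '=' treats '%' as a literal character

Fix: Replace '=' with LIKE so 'J%' is treated as a pattern

Corrected query:
SELECT id, name FROM students WHERE name LIKE 'J%'

Result:
id | name
---+-----
2  | Jack
6  | Jack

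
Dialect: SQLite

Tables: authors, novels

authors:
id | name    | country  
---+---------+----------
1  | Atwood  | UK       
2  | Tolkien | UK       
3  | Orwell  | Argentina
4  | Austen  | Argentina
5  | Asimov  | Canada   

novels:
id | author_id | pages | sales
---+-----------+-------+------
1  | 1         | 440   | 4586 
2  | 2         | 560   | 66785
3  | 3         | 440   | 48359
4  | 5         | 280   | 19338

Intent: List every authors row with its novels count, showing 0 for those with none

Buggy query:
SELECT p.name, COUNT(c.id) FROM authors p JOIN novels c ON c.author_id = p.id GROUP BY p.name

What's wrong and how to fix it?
Bug: INNER JOIN drops authors rows that have no matching novels rows

Fix: Use LEFT JOIN so parents without children still appear (COUNT(c.id) gives 0)

Corrected query:
SELECT p.name, COUNT(c.id) FROM authors p LEFT JOIN novels c ON c.author_id = p.id GROUP BY p.name

Result:
name    | COUNT(c.id)
--------+------------
Asimov  | 1          
Atwood  | 1          
Austen  | 0          
Orwell  | 1          
Tolkien | 1          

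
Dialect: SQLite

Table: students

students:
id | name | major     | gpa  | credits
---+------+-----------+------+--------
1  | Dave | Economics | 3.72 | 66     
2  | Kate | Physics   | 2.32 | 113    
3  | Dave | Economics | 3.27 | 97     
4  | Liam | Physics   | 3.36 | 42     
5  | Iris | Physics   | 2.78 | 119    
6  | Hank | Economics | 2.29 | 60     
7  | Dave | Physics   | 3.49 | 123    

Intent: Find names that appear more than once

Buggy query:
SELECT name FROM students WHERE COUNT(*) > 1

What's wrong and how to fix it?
Bug: COUNT(*) is an aggregate and cannot be used in WHERE

Fix: Group first, then use HAVING for the count condition

Corrected query:
SELECT name FROM students GROUP BY name HAVING COUNT(*) > 1

Result:
name
----
Dave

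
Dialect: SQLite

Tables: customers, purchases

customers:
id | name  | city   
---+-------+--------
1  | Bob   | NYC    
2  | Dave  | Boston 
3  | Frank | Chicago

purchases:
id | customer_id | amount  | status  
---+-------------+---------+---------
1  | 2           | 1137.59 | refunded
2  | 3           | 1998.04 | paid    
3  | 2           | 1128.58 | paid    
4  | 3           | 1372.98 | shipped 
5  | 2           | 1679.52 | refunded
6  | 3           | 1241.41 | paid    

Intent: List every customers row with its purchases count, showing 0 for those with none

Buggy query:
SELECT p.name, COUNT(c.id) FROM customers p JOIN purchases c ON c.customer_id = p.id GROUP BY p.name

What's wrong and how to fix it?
Bug: INNER JOIN drops customers rows that have no matching purchases rows

Fix: Use LEFT JOIN so parents without children still appear (COUNT(c.id) gives 0)

Corrected query:
SELECT p.name, COUNT(c.id) FROM customers p LEFT JOIN purchases c ON c.customer_id = p.id GROUP BY p.name

Result:
name  | COUNT(c.id)
------+------------
Bob   | 0          
Dave  | 3          
Frank | 3          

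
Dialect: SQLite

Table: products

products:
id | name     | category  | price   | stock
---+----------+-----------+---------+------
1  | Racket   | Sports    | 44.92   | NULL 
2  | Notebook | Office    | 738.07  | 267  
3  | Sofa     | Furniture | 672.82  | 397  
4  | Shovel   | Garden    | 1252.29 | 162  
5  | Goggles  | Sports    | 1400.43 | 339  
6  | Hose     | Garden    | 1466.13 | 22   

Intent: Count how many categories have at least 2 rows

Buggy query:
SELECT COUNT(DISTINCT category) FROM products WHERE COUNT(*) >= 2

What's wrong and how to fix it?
Bug: WHERE filters individual rows, not groups, so a group-level COUNT is invalid there

Fix: Use a subquery that GROUPs and filters with HAVING, then count its rows

Corrected query:
SELECT COUNT(*) FROM (SELECT category FROM products GROUP BY category HAVING COUNT(*) >= 2)

Result:
COUNT(*)
--------
2       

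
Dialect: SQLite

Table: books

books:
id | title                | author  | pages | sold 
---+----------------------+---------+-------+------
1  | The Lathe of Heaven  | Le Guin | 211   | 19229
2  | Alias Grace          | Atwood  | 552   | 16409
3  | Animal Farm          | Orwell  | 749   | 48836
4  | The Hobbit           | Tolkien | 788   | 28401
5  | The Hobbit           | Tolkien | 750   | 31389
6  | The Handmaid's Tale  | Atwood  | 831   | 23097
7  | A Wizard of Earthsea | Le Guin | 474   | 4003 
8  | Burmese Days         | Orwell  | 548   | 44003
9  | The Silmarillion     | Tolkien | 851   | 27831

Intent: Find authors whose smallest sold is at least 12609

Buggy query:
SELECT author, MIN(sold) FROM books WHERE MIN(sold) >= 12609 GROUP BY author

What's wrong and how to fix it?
Bug: Aggregates like MIN are computed per group after WHERE runs

Fix: Use HAVING for the per-group MIN condition

Corrected query:
SELECT author, MIN(sold) FROM books GROUP BY author HAVING MIN(sold) >= 12609

Result:
author  | MIN(sold)
--------+----------
Atwood  | 16409    
Orwell  | 44003    
Tolkien | 27831    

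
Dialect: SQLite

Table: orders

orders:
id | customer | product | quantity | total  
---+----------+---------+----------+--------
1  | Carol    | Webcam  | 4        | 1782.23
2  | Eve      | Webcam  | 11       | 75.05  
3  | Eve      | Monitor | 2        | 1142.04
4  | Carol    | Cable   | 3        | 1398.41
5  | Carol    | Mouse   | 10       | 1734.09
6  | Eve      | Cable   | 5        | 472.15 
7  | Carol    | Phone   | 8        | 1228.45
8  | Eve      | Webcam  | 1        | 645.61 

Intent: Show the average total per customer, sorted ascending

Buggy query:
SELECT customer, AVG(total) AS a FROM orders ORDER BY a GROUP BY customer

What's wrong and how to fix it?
Bug: ORDER BY appears before GROUP BY; SQL clause order requires GROUP BY first

Fix: Reorder: SELECT … FROM … GROUP BY … ORDER BY …

Corrected query:
SELECT customer, AVG(total) AS a FROM orders GROUP BY customer ORDER BY a

Result:
customer | a       
---------+---------
Eve      | 583.7125
Carol    | 1535.795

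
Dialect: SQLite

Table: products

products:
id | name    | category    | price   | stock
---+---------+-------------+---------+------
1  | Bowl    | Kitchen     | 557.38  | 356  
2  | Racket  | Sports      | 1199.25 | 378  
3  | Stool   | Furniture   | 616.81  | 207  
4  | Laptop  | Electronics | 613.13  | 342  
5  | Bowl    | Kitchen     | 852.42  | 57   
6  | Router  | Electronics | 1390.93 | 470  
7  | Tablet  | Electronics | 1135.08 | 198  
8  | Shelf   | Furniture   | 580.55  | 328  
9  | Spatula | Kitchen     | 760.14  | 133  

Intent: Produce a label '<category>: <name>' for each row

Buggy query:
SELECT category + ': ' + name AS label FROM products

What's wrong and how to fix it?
Bug: SQLite uses || for string concatenation; + coerces text to numbers (yielding 0)

Fix: Replace + with || to concatenate text

Corrected query:
SELECT category || ': ' || name AS label FROM products

Result:
label              
-------------------
Kitchen: Bowl      
Sports: Racket     
Furniture: Stool   
Electronics: Laptop
Kitchen: Bowl      
Electronics: Router
Electronics: Tablet
Furniture: Shelf   
Kitchen: Spatula   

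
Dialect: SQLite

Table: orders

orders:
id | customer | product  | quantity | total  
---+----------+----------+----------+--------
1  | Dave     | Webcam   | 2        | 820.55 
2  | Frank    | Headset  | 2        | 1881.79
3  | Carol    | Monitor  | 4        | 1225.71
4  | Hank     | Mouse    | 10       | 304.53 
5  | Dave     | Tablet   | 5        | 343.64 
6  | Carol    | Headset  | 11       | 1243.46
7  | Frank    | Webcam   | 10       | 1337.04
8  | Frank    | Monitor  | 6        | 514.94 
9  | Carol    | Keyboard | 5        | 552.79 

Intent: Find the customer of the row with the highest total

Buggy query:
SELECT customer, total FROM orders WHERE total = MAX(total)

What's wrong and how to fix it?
Bug: WHERE is evaluated per row; an aggregate over the whole table isn't defined there

Fix: Use a subquery: WHERE total = (SELECT MAX(total) FROM orders)

Corrected query:
SELECT customer, total FROM orders WHERE total = (SELECT MAX(total) FROM orders)

Result:
customer | total  
---------+--------
Frank    | 1881.79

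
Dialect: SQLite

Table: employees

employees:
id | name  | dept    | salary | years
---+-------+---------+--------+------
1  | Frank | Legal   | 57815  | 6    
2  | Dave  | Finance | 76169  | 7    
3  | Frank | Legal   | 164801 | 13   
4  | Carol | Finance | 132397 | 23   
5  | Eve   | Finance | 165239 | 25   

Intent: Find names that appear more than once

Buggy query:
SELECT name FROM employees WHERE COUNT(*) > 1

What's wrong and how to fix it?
Bug: COUNT(*) is an aggregate and cannot be used in WHERE

Fix: GROUP BY name, then filter groups with HAVING COUNT(*) > 1

Corrected query:
SELECT name FROM employees GROUP BY name HAVING COUNT(*) > 1

Result:
name 
-----
Frank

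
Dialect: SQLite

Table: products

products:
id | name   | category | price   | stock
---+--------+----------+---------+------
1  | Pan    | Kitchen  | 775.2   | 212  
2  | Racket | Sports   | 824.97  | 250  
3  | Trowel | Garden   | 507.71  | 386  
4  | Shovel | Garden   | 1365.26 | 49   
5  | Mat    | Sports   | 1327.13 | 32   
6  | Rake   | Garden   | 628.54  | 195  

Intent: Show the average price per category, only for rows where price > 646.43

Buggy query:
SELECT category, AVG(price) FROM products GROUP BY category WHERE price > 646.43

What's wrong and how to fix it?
Bug: WHERE cannot follow GROUP BY

Fix: Place WHERE between FROM and GROUP BY

Corrected query:
SELECT category, AVG(price) FROM products WHERE price > 646.43 GROUP BY category

Result:
category | AVG(price)
---------+-----------
Garden   | 1365.26   
Kitchen  | 775.2     
Sports   | 1076.05   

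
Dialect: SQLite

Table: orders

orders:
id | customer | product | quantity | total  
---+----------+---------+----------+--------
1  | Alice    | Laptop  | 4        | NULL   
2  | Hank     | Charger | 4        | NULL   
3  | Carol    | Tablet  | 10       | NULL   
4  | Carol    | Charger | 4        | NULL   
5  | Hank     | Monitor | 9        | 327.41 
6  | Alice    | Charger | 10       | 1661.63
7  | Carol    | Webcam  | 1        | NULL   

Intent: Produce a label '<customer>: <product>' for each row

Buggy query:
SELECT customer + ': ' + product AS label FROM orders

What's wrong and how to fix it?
Bug: SQLite uses || for string concatenation; + coerces text to numbers (yielding 0)

Fix: Use the || operator for string concatenation

Corrected query:
SELECT customer || ': ' || product AS label FROM orders

Result:
label         
--------------
Alice: Laptop 
Hank: Charger 
Carol: Tablet 
Carol: Charger
Hank: Monitor 
Alice: Charger
Carol: Webcam 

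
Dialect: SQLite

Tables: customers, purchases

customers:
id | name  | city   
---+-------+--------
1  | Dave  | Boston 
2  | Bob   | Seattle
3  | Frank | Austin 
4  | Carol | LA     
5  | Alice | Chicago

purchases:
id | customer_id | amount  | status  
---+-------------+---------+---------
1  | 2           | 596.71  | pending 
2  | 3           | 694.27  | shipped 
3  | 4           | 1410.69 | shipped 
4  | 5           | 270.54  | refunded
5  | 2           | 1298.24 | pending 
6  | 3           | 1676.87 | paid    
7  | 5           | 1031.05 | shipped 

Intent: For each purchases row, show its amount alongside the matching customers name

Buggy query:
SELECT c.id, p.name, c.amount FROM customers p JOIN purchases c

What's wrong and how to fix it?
Bug: JOIN with no ON clause produces a cartesian product; every purchases row pairs with every customers row

Fix: Add ON c.customer_id = p.id to the JOIN

Corrected query:
SELECT c.id, p.name, c.amount FROM customers p JOIN purchases c ON c.customer_id = p.id

Result:
id | name  | amount 
---+-------+--------
1  | Bob   | 596.71 
2  | Frank | 694.27 
3  | Carol | 1410.69
4  | Alice | 270.54 
5  | Bob   | 1298.24
6  | Frank | 1676.87
7  | Alice | 1031.05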